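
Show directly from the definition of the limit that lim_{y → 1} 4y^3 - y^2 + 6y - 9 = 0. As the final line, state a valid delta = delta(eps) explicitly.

Let eps > 0 be given. We want delta > 0 such that 0 < |y − 1| < delta implies |(4y^3 - y^2 + 6y - 9)| < eps.
(4y^3 - y^2 + 6y - 9) = 4y^3 - y^2 + 6y - 9 = (y − 1)(4y^2 + 3y + 9).
So |(4y^3 - y^2 + 6y - 9)| = |y − 1|·|4y^2 + 3y + 9|.
Assume first that |y − 1| < 2, so |y| < 3. Then |4y^2 + 3y + 9| ≤ 4·3^2 + 3·3 + 9 = 54.
Hence |(4y^3 - y^2 + 6y - 9)| ≤ 54|y − 1| < eps provided |y − 1| < eps/54.
Take delta = min(2, eps/54). Then 0 < |y − 1| < delta gives both |y − 1| < 2 and |y − 1| < eps/54, so |(4y^3 - y^2 + 6y - 9)| < eps.

delta = min(2, eps/54)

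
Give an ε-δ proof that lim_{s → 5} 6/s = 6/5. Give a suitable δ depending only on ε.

Fix ε > 0. We seek δ > 0 such that 0 < |s − 5| < δ implies |6/s − (6/5)| < ε.
|6/s − (6/5)| = 6·|5 − s|/(5·|s|) = 6|s − 5|/(5|s|).
Restrict δ ≤ 5/2. Then |s − 5| < 5/2 gives |s| > 5/2, so 5|s| > 25/2.
Then |6/s − (6/5)| < 6|s − 5|/(25/2), which is < ε when |s − 5| < (25/12)ε.
Take δ = min(5/2, (25/12)ε). Then 0 < |s − 5| < δ gives both |s − 5| < 5/2 and |s − 5| < (25/12)ε, so |6/s − (6/5)| < ε.

δ = min(5/2, (25/12)ε)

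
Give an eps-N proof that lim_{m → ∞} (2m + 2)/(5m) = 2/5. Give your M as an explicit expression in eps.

M = (2/5)/eps

Let eps > 0. For m ≥ 1, |(2m + 2)/(5m) − (2/5)| = |10|/(5(5m)) = 10/(5(5m)).
Since 5m ≥ 5m for m ≥ 1, this is ≤ 10/(5·5m) = (2/5)/m.
So |(2m + 2)/(5m) − (2/5)| < eps whenever m > (2/5)/eps.
Take M = (2/5)/eps. If m > M then |(2m + 2)/(5m) − (2/5)| ≤ (2/5)/m < eps.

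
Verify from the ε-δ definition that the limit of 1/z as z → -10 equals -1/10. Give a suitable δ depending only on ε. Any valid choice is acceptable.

δ = min(5, 50ε)

Fix ε > 0. We seek δ > 0 such that 0 < |z + 10| < δ implies |1/z + 1/10| < ε.
|1/z + 1/10| = |-10 − z|/(10·|z|) = |z + 10|/(10|z|).
Require δ ≤ 5 so that |z| > 10 − 5 = 5, hence 10|z| > 50.
Then |1/z + 1/10| < |z + 10|/50, which is < ε when |z + 10| < 50ε.
Take δ = min(5, 50ε). Then 0 < |z + 10| < δ gives both |z + 10| < 5 and |z + 10| < 50ε, so |1/z + 1/10| < ε.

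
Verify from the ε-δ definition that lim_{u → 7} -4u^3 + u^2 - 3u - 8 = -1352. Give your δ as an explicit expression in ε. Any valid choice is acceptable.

δ = min(1, ε/664)

Fix ε > 0. We want δ > 0 such that 0 < |u − 7| < δ implies |(-4u^3 + u^2 - 3u - 8) + 1352| < ε.
(-4u^3 + u^2 - 3u - 8) + 1352 = -4u^3 + u^2 - 3u + 1344 = (u − 7)(-4u^2 - 27u - 192).
So |(-4u^3 + u^2 - 3u - 8) + 1352| = |u − 7|·|-4u^2 - 27u - 192|.
Assume first that |u − 7| < 1, so |u| < 8. Then |-4u^2 - 27u - 192| ≤ 4·8^2 + 27·8 + 192 = 664.
Hence |(-4u^3 + u^2 - 3u - 8) + 1352| ≤ 664|u − 7| < ε provided |u − 7| < ε/664.
Choosing δ = min(1, ε/664) ensures both conditions, hence |(-4u^3 + u^2 - 3u - 8) + 1352| < ε.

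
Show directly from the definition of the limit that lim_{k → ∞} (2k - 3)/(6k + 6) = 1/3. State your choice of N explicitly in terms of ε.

N = (5/6)/ε

Let ε > 0. For k ≥ 1, |(2k - 3)/(6k + 6) − (1/3)| = |-30|/(6(6k + 6)) = 30/(6(6k + 6)).
Since 6k + 6 ≥ 6k for k ≥ 1, this is ≤ 30/(6·6k) = (5/6)/k.
So |(2k - 3)/(6k + 6) − (1/3)| < ε whenever k > (5/6)/ε.
Take N = (5/6)/ε. If k > N then |(2k - 3)/(6k + 6) − (1/3)| ≤ (5/6)/k < ε.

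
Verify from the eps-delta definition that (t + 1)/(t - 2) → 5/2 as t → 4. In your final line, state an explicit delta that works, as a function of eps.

Fix eps > 0. We want delta > 0 with 0 < |t − 4| < delta ⇒ |(t + 1)/(t - 2) − (5/2)| < eps.
Combining over a common denominator, (t + 1)/(t - 2) − (5/2) = [(t + 1)·2 − 5·(t - 2)] / [2·(t - 2)] = -3(t − 4) / (2(t - 2)).
So |(t + 1)/(t - 2) − (5/2)| = 3|t − 4| / (2·|t − 2|).
Restrict delta ≤ 1. Then |t − 4| < 1 gives |t − 2| = |(t − 4) + 2| ≥ 2 − 1 = 1.
Hence |(t + 1)/(t - 2) − (5/2)| < 3|t − 4|/(2·1) = (3/2)|t − 4|, which is < eps once |t − 4| < (2/3)eps.
Take delta = min(1, (2/3)eps). Then 0 < |t − 4| < delta forces both bounds, so |(t + 1)/(t - 2) − (5/2)| < eps.

delta = min(1, (2/3)eps)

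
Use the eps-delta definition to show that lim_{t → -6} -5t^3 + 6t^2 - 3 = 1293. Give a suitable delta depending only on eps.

delta = min(1, eps/713)

Suppose eps > 0. We want delta > 0 such that 0 < |t + 6| < delta implies |(-5t^3 + 6t^2 - 3) − 1293| < eps.
(-5t^3 + 6t^2 - 3) − 1293 = -5t^3 + 6t^2 - 1296 = (t + 6)(-5t^2 + 36t - 216).
So |(-5t^3 + 6t^2 - 3) − 1293| = |t + 6|·|-5t^2 + 36t - 216|.
Require delta ≤ 1. Then |t + 6| < 1 gives |t| < 7, and by the triangle inequality |-5t^2 + 36t - 216| ≤ 5·7^2 + 36·7 + 216 = 713.
Hence |(-5t^3 + 6t^2 - 3) − 1293| ≤ 713|t + 6| < eps provided |t + 6| < eps/713.
Take delta = min(1, eps/713). Then 0 < |t + 6| < delta gives both |t + 6| < 1 and |t + 6| < eps/713, so |(-5t^3 + 6t^2 - 3) − 1293| < eps.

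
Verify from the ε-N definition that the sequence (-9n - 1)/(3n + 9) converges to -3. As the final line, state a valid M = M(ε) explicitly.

Suppose ε > 0. For n ≥ 1, |(-9n - 1)/(3n + 9) + 3| = |78|/(3(3n + 9)) = 78/(3(3n + 9)).
Since 3n + 9 ≥ 3n for n ≥ 1, this is ≤ 78/(3·3n) = (26/3)/n.
So |(-9n - 1)/(3n + 9) + 3| < ε whenever n > (26/3)/ε.
Take M = (26/3)/ε. If n > M then |(-9n - 1)/(3n + 9) + 3| ≤ (26/3)/n < ε.

M = (26/3)/ε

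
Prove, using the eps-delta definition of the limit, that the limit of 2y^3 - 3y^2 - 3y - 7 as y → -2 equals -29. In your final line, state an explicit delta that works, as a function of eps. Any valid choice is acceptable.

Fix eps > 0. We want delta > 0 such that 0 < |y + 2| < delta implies |(2y^3 - 3y^2 - 3y - 7) + 29| < eps.
(2y^3 - 3y^2 - 3y - 7) + 29 = 2y^3 - 3y^2 - 3y + 22 = (y + 2)(2y^2 - 7y + 11).
So |(2y^3 - 3y^2 - 3y - 7) + 29| = |y + 2|·|2y^2 - 7y + 11|.
Require delta ≤ 2. Then |y + 2| < 2 gives |y| < 4, and by the triangle inequality |2y^2 - 7y + 11| ≤ 2·4^2 + 7·4 + 11 = 71.
Hence |(2y^3 - 3y^2 - 3y - 7) + 29| ≤ 71|y + 2| < eps provided |y + 2| < eps/71.
Take delta = min(2, eps/71). Then 0 < |y + 2| < delta gives both |y + 2| < 2 and |y + 2| < eps/71, so |(2y^3 - 3y^2 - 3y - 7) + 29| < eps.

delta = min(2, eps/71)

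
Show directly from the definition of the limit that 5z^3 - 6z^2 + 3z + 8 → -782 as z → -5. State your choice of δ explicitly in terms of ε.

δ = min(1, ε/524)

Suppose ε > 0. We want δ > 0 such that 0 < |z + 5| < δ implies |(5z^3 - 6z^2 + 3z + 8) + 782| < ε.
(5z^3 - 6z^2 + 3z + 8) + 782 = 5z^3 - 6z^2 + 3z + 790 = (z + 5)(5z^2 - 31z + 158).
So |(5z^3 - 6z^2 + 3z + 8) + 782| = |z + 5|·|5z^2 - 31z + 158|.
Require δ ≤ 1. Then |z + 5| < 1 gives |z| < 6, and by the triangle inequality |5z^2 - 31z + 158| ≤ 5·6^2 + 31·6 + 158 = 524.
Hence |(5z^3 - 6z^2 + 3z + 8) + 782| ≤ 524|z + 5| < ε provided |z + 5| < ε/524.
Take δ = min(1, ε/524). Then 0 < |z + 5| < δ gives both |z + 5| < 1 and |z + 5| < ε/524, so |(5z^3 - 6z^2 + 3z + 8) + 782| < ε.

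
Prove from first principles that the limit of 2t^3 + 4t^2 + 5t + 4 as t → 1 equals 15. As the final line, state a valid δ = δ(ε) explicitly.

Let ε > 0 be given. We want δ > 0 such that 0 < |t − 1| < δ implies |(2t^3 + 4t^2 + 5t + 4) − 15| < ε.
(2t^3 + 4t^2 + 5t + 4) − 15 = 2t^3 + 4t^2 + 5t - 11 = (t − 1)(2t^2 + 6t + 11).
So |(2t^3 + 4t^2 + 5t + 4) − 15| = |t − 1|·|2t^2 + 6t + 11|.
Assume first that |t − 1| < 1, so |t| < 2. Then |2t^2 + 6t + 11| ≤ 2·2^2 + 6·2 + 11 = 31.
Hence |(2t^3 + 4t^2 + 5t + 4) − 15| ≤ 31|t − 1| < ε provided |t − 1| < ε/31.
Take δ = min(1, ε/31). Then 0 < |t − 1| < δ gives both |t − 1| < 1 and |t − 1| < ε/31, so |(2t^3 + 4t^2 + 5t + 4) − 15| < ε.

δ = min(1, ε/31)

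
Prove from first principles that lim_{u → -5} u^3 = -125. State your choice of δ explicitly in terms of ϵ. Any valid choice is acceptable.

δ = min(2, ϵ/109)

Let ϵ > 0 be given. We seek δ > 0 with 0 < |u + 5| < δ ⇒ |u^3 + 125| < ϵ.
Factor: u^3 + 125 = (u + 5)(u^2 - 5u + 25), so |u^3 + 125| = |u + 5|·|u^2 - 5u + 25|.
Restrict δ ≤ 2. Then |u + 5| < 2 gives |u| < 7, so by the triangle inequality |u^2 - 5u + 25| ≤ 7^2 + 5·7 + 25 = 109.
Hence |u^3 + 125| ≤ 109|u + 5|, which is < ϵ once |u + 5| < ϵ/109.
Take δ = min(2, ϵ/109). If 0 < |u + 5| < δ then both bounds hold and |u^3 + 125| ≤ 109|u + 5| < 109·(ϵ/109) = ϵ.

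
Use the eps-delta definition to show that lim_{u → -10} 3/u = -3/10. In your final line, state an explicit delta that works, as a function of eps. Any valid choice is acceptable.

delta = min(5, (50/3)eps)

Let eps > 0. We seek delta > 0 such that 0 < |u + 10| < delta implies |3/u + 3/10| < eps.
|3/u + 3/10| = 3·|-10 − u|/(10·|u|) = 3|u + 10|/(10|u|).
Restrict delta ≤ 5. Then |u + 10| < 5 gives |u| > 5, so 10|u| > 50.
Then |3/u + 3/10| < 3|u + 10|/50, which is < eps when |u + 10| < (50/3)eps.
Take delta = min(5, (50/3)eps). Then 0 < |u + 10| < delta gives both |u + 10| < 5 and |u + 10| < (50/3)eps, so |3/u + 3/10| < eps.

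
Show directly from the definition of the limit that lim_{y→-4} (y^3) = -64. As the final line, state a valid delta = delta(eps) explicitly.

Suppose eps > 0. We seek delta > 0 with 0 < |y + 4| < delta ⇒ |y^3 + 64| < eps.
Factor: y^3 + 64 = (y + 4)(y^2 - 4y + 16), so |y^3 + 64| = |y + 4|·|y^2 - 4y + 16|.
Restrict delta ≤ 1. Then |y + 4| < 1 gives |y| < 5, so by the triangle inequality |y^2 - 4y + 16| ≤ 5^2 + 4·5 + 16 = 61.
Hence |y^3 + 64| ≤ 61|y + 4|, which is < eps once |y + 4| < eps/61.
Take delta = min(1, eps/61). If 0 < |y + 4| < delta then both bounds hold and |y^3 + 64| ≤ 61|y + 4| < 61·(eps/61) = eps.

delta = min(1, eps/61)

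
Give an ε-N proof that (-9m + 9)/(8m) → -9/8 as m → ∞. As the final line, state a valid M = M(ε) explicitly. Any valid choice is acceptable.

M = (9/8)/ε

Fix ε > 0. For m ≥ 1, |(-9m + 9)/(8m) + 9/8| = |72|/(8(8m)) = 72/(8(8m)).
Since 8m ≥ 8m for m ≥ 1, this is ≤ 72/(8·8m) = (9/8)/m.
So |(-9m + 9)/(8m) + 9/8| < ε whenever m > (9/8)/ε.
Take M = (9/8)/ε. If m > M then |(-9m + 9)/(8m) + 9/8| ≤ (9/8)/m < ε.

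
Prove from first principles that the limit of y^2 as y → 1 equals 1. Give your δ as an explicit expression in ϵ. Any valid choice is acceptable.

Fix ϵ > 0. We seek δ > 0 with 0 < |y − 1| < δ ⇒ |y^2 − 1| < ϵ.
Factor: y^2 − 1 = (y − 1)(y + 1), so |y^2 − 1| = |y − 1|·|y + 1|.
Impose δ ≤ 2 so that |y| < 3; then |y + 1| ≤ 4.
Hence |y^2 − 1| ≤ 4|y − 1|, which is < ϵ once |y − 1| < ϵ/4.
Take δ = min(2, ϵ/4). If 0 < |y − 1| < δ then both bounds hold and |y^2 − 1| ≤ 4|y − 1| < 4·(ϵ/4) = ϵ.

δ = min(2, ϵ/4)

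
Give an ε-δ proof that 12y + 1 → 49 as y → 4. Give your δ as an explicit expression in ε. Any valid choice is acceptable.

δ = ε/12

Suppose ε > 0. We need δ > 0 so that 0 < |y − 4| < δ implies |(12y + 1) − 49| < ε.
|(12y + 1) − 49| = |12y - 48| = 12|y − 4|.
So 12|y − 4| < ε exactly when |y − 4| < ε/12.
Choosing δ = ε/12 gives |(12y + 1) − 49| = 12|y − 4| < ε whenever |y − 4| < δ.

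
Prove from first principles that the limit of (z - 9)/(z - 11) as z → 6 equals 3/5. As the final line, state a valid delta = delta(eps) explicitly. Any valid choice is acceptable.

Let eps > 0 be given. We want delta > 0 with 0 < |z − 6| < delta ⇒ |(z - 9)/(z - 11) − (3/5)| < eps.
Combining over a common denominator, (z - 9)/(z - 11) − (3/5) = [(z - 9)·(-5) − (-3)·(z - 11)] / [(-5)·(z - 11)] = -2(z − 6) / ((-5)(z - 11)).
So |(z - 9)/(z - 11) − (3/5)| = 2|z − 6| / (5·|z − 11|).
Restrict delta ≤ 5/2. Then |z − 6| < 5/2 gives |z − 11| = |(z − 6) + (-5)| ≥ 5 − 5/2 = 5/2.
Hence |(z - 9)/(z - 11) − (3/5)| < 2|z − 6|/(5·(5/2)) = (4/25)|z − 6|, which is < eps once |z − 6| < (25/4)eps.
Take delta = min(5/2, (25/4)eps). Then 0 < |z − 6| < delta forces both bounds, so |(z - 9)/(z - 11) − (3/5)| < eps.

delta = min(5/2, (25/4)eps)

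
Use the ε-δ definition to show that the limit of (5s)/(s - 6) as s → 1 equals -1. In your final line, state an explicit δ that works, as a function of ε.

Suppose ε > 0. We want δ > 0 with 0 < |s − 1| < δ ⇒ |(5s)/(s - 6) + 1| < ε.
Combining over a common denominator, (5s)/(s - 6) + 1 = [(5s)·(-5) − 5·(s - 6)] / [(-5)·(s - 6)] = -30(s − 1) / ((-5)(s - 6)).
So |(5s)/(s - 6) + 1| = 30|s − 1| / (5·|s − 6|).
Restrict δ ≤ 5/2. Then |s − 1| < 5/2 gives |s − 6| = |(s − 1) + (-5)| ≥ 5 − 5/2 = 5/2.
Hence |(5s)/(s - 6) + 1| < 30|s − 1|/(5·(5/2)) = (12/5)|s − 1|, which is < ε once |s − 1| < (5/12)ε.
Take δ = min(5/2, (5/12)ε). Then 0 < |s − 1| < δ forces both bounds, so |(5s)/(s - 6) + 1| < ε.

δ = min(5/2, (5/12)ε)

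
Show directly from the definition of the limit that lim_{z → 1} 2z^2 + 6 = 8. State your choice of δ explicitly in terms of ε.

Fix ε > 0. We want δ > 0 such that 0 < |z − 1| < δ implies |(2z^2 + 6) − 8| < ε.
(2z^2 + 6) − 8 = 2z^2 - 2 = (z − 1)(2z + 2).
So |(2z^2 + 6) − 8| = |z − 1|·|2z + 2|.
Require δ ≤ 1. Then |z − 1| < 1 gives |z| < 2, and by the triangle inequality |2z + 2| ≤ 2·2 + 2 = 6.
Hence |(2z^2 + 6) − 8| ≤ 6|z − 1| < ε provided |z − 1| < ε/6.
Take δ = min(1, ε/6). Then 0 < |z − 1| < δ gives both |z − 1| < 1 and |z − 1| < ε/6, so |(2z^2 + 6) − 8| < ε.

δ = min(1, ε/6)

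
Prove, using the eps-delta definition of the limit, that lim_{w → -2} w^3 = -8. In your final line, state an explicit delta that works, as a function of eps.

Fix eps > 0. We seek delta > 0 with 0 < |w + 2| < delta ⇒ |w^3 + 8| < eps.
Factor: w^3 + 8 = (w + 2)(w^2 - 2w + 4), so |w^3 + 8| = |w + 2|·|w^2 - 2w + 4|.
Restrict delta ≤ 1. Then |w + 2| < 1 gives |w| < 3, so by the triangle inequality |w^2 - 2w + 4| ≤ 3^2 + 2·3 + 4 = 19.
Hence |w^3 + 8| ≤ 19|w + 2|, which is < eps once |w + 2| < eps/19.
Take delta = min(1, eps/19). If 0 < |w + 2| < delta then both bounds hold and |w^3 + 8| ≤ 19|w + 2| < 19·(eps/19) = eps.

delta = min(1, eps/19)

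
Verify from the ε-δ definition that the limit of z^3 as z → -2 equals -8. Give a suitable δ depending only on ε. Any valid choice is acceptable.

δ = min(1, ε/19)

Let ε > 0 be given. We seek δ > 0 with 0 < |z + 2| < δ ⇒ |z^3 + 8| < ε.
Factor: z^3 + 8 = (z + 2)(z^2 - 2z + 4), so |z^3 + 8| = |z + 2|·|z^2 - 2z + 4|.
Impose δ ≤ 1 so that |z| < 3; then |z^2 - 2z + 4| ≤ 19.
Hence |z^3 + 8| ≤ 19|z + 2|, which is < ε once |z + 2| < ε/19.
Take δ = min(1, ε/19). If 0 < |z + 2| < δ then both bounds hold and |z^3 + 8| ≤ 19|z + 2| < 19·(ε/19) = ε.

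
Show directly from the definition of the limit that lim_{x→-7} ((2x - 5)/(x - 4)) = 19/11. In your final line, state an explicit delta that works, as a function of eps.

delta = min(11/2, (121/6)eps)

Let eps > 0. We want delta > 0 with 0 < |x + 7| < delta ⇒ |(2x - 5)/(x - 4) − (19/11)| < eps.
Combining over a common denominator, (2x - 5)/(x - 4) − (19/11) = [(2x - 5)·(-11) − (-19)·(x - 4)] / [(-11)·(x - 4)] = -3(x + 7) / ((-11)(x - 4)).
So |(2x - 5)/(x - 4) − (19/11)| = 3|x + 7| / (11·|x − 4|).
Restrict delta ≤ 11/2. Then |x + 7| < 11/2 gives |x − 4| = |(x + 7) + (-11)| ≥ 11 − 11/2 = 11/2.
Hence |(2x - 5)/(x - 4) − (19/11)| < 3|x + 7|/(11·(11/2)) = (6/121)|x + 7|, which is < eps once |x + 7| < (121/6)eps.
Take delta = min(11/2, (121/6)eps). Then 0 < |x + 7| < delta forces both bounds, so |(2x - 5)/(x - 4) − (19/11)| < eps.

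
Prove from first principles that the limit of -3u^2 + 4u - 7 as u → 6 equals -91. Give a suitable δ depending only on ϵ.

δ = min(1, ϵ/35)

Let ϵ > 0. We want δ > 0 such that 0 < |u − 6| < δ implies |(-3u^2 + 4u - 7) + 91| < ϵ.
(-3u^2 + 4u - 7) + 91 = -3u^2 + 4u + 84 = (u − 6)(-3u - 14).
So |(-3u^2 + 4u - 7) + 91| = |u − 6|·|-3u - 14|.
Require δ ≤ 1. Then |u − 6| < 1 gives |u| < 7, and by the triangle inequality |-3u - 14| ≤ 3·7 + 14 = 35.
Hence |(-3u^2 + 4u - 7) + 91| ≤ 35|u − 6| < ϵ provided |u − 6| < ϵ/35.
Choosing δ = min(1, ϵ/35) ensures both conditions, hence |(-3u^2 + 4u - 7) + 91| < ϵ.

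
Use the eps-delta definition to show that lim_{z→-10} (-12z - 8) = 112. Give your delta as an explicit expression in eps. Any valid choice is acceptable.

Let eps > 0. We need delta > 0 so that 0 < |z + 10| < delta implies |(-12z - 8) − 112| < eps.
|(-12z - 8) − 112| = |-12z - 120| = 12|z + 10|.
Thus it suffices that |z + 10| < eps/12.
Choosing delta = eps/12 gives |(-12z - 8) − 112| = 12|z + 10| < eps whenever |z + 10| < delta.

delta = eps/12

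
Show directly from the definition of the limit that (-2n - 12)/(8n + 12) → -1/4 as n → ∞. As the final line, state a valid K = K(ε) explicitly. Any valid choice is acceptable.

K = (9/8)/ε

Fix ε > 0. For n ≥ 1, |(-2n - 12)/(8n + 12) + 1/4| = |-72|/(8(8n + 12)) = 72/(8(8n + 12)).
Since 8n + 12 ≥ 8n for n ≥ 1, this is ≤ 72/(8·8n) = (9/8)/n.
So |(-2n - 12)/(8n + 12) + 1/4| < ε whenever n > (9/8)/ε.
Take K = (9/8)/ε. If n > K then |(-2n - 12)/(8n + 12) + 1/4| ≤ (9/8)/n < ε.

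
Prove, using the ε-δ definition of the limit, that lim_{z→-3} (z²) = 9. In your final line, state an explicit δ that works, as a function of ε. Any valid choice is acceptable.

Fix ε > 0. We seek δ > 0 with 0 < |z + 3| < δ ⇒ |z² − 9| < ε.
Factor: z² − 9 = (z + 3)(z - 3), so |z² − 9| = |z + 3|·|z - 3|.
Impose δ ≤ 2 so that |z| < 5; then |z - 3| ≤ 8.
Hence |z² − 9| ≤ 8|z + 3|, which is < ε once |z + 3| < ε/8.
Take δ = min(2, ε/8). If 0 < |z + 3| < δ then both bounds hold and |z² − 9| ≤ 8|z + 3| < 8·(ε/8) = ε.

δ = min(2, ε/8)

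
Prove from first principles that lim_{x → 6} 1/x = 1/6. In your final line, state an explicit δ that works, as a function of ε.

Let ε > 0 be given. We seek δ > 0 such that 0 < |x − 6| < δ implies |1/x − (1/6)| < ε.
|1/x − (1/6)| = |6 − x|/(6·|x|) = |x − 6|/(6|x|).
Restrict δ ≤ 3. Then |x − 6| < 3 gives |x| > 3, so 6|x| > 18.
Then |1/x − (1/6)| < |x − 6|/18, which is < ε when |x − 6| < 18ε.
Take δ = min(3, 18ε). Then 0 < |x − 6| < δ gives both |x − 6| < 3 and |x − 6| < 18ε, so |1/x − (1/6)| < ε.

δ = min(3, 18ε)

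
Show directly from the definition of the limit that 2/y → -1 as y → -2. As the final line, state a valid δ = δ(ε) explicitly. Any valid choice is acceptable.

δ = min(1, ε)

Suppose ε > 0. We seek δ > 0 such that 0 < |y + 2| < δ implies |2/y + 1| < ε.
|2/y + 1| = 2·|-2 − y|/(2·|y|) = 2|y + 2|/(2|y|).
Require δ ≤ 1 so that |y| > 2 − 1 = 1, hence 2|y| > 2.
Then |2/y + 1| < 2|y + 2|/2, which is < ε when |y + 2| < ε.
Take δ = min(1, ε). Then 0 < |y + 2| < δ gives both |y + 2| < 1 and |y + 2| < ε, so |2/y + 1| < ε.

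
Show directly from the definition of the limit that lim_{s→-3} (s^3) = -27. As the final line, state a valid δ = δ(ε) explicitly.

δ = min(2, ε/49)

Let ε > 0. We seek δ > 0 with 0 < |s + 3| < δ ⇒ |s^3 + 27| < ε.
Factor: s^3 + 27 = (s + 3)(s^2 - 3s + 9), so |s^3 + 27| = |s + 3|·|s^2 - 3s + 9|.
Impose δ ≤ 2 so that |s| < 5; then |s^2 - 3s + 9| ≤ 49.
Hence |s^3 + 27| ≤ 49|s + 3|, which is < ε once |s + 3| < ε/49.
Take δ = min(2, ε/49). If 0 < |s + 3| < δ then both bounds hold and |s^3 + 27| ≤ 49|s + 3| < 49·(ε/49) = ε.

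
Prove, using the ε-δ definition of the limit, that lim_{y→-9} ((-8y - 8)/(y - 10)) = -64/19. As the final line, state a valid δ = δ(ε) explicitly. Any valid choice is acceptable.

Fix ε > 0. We want δ > 0 with 0 < |y + 9| < δ ⇒ |(-8y - 8)/(y - 10) + 64/19| < ε.
Combining over a common denominator, (-8y - 8)/(y - 10) + 64/19 = [(-8y - 8)·(-19) − 64·(y - 10)] / [(-19)·(y - 10)] = 88(y + 9) / ((-19)(y - 10)).
So |(-8y - 8)/(y - 10) + 64/19| = 88|y + 9| / (19·|y − 10|).
Require δ ≤ 19/2, so |y − 10| ≥ |-19| − |y + 9| > 19 − 19/2 = 19/2.
Hence |(-8y - 8)/(y - 10) + 64/19| < 88|y + 9|/(19·(19/2)) = (176/361)|y + 9|, which is < ε once |y + 9| < (361/176)ε.
Take δ = min(19/2, (361/176)ε). Then 0 < |y + 9| < δ forces both bounds, so |(-8y - 8)/(y - 10) + 64/19| < ε.

δ = min(19/2, (361/176)ε)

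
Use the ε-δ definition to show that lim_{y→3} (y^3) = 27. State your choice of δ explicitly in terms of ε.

Fix ε > 0. We seek δ > 0 with 0 < |y − 3| < δ ⇒ |y^3 − 27| < ε.
Factor: y^3 − 27 = (y − 3)(y^2 + 3y + 9), so |y^3 − 27| = |y − 3|·|y^2 + 3y + 9|.
Impose δ ≤ 1 so that |y| < 4; then |y^2 + 3y + 9| ≤ 37.
Hence |y^3 − 27| ≤ 37|y − 3|, which is < ε once |y − 3| < ε/37.
Take δ = min(1, ε/37). If 0 < |y − 3| < δ then both bounds hold and |y^3 − 27| ≤ 37|y − 3| < 37·(ε/37) = ε.

δ = min(1, ε/37)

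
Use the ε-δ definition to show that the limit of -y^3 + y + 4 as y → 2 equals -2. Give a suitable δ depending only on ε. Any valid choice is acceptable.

δ = min(2, ε/27)

Suppose ε > 0. We want δ > 0 such that 0 < |y − 2| < δ implies |(-y^3 + y + 4) + 2| < ε.
(-y^3 + y + 4) + 2 = -y^3 + y + 6 = (y − 2)(-y^2 - 2y - 3).
So |(-y^3 + y + 4) + 2| = |y − 2|·|-y^2 - 2y - 3|.
Assume first that |y − 2| < 2, so |y| < 4. Then |-y^2 - 2y - 3| ≤ 4^2 + 2·4 + 3 = 27.
Hence |(-y^3 + y + 4) + 2| ≤ 27|y − 2| < ε provided |y − 2| < ε/27.
Choosing δ = min(2, ε/27) ensures both conditions, hence |(-y^3 + y + 4) + 2| < ε.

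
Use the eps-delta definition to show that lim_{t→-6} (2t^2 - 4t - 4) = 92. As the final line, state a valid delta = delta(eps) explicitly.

Let eps > 0. We want delta > 0 such that 0 < |t + 6| < delta implies |(2t^2 - 4t - 4) − 92| < eps.
(2t^2 - 4t - 4) − 92 = 2t^2 - 4t - 96 = (t + 6)(2t - 16).
So |(2t^2 - 4t - 4) − 92| = |t + 6|·|2t - 16|.
Require delta ≤ 1. Then |t + 6| < 1 gives |t| < 7, and by the triangle inequality |2t - 16| ≤ 2·7 + 16 = 30.
Hence |(2t^2 - 4t - 4) − 92| ≤ 30|t + 6| < eps provided |t + 6| < eps/30.
Take delta = min(1, eps/30). Then 0 < |t + 6| < delta gives both |t + 6| < 1 and |t + 6| < eps/30, so |(2t^2 - 4t - 4) − 92| < eps.

delta = min(1, eps/30)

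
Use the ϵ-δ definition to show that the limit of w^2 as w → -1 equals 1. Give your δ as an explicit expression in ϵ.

Let ϵ > 0. We seek δ > 0 with 0 < |w + 1| < δ ⇒ |w^2 − 1| < ϵ.
Factor: w^2 − 1 = (w + 1)(w - 1), so |w^2 − 1| = |w + 1|·|w - 1|.
Restrict δ ≤ 1. Then |w + 1| < 1 gives |w| < 2, so by the triangle inequality |w - 1| ≤ 2 + 1 = 3.
Hence |w^2 − 1| ≤ 3|w + 1|, which is < ϵ once |w + 1| < ϵ/3.
Take δ = min(1, ϵ/3). If 0 < |w + 1| < δ then both bounds hold and |w^2 − 1| ≤ 3|w + 1| < 3·(ϵ/3) = ϵ.

δ = min(1, ϵ/3)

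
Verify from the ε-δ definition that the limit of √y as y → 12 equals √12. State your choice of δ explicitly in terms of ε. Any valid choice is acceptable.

Let ε > 0 be given. We want δ > 0 such that 0 < |y − 12| < δ implies |√y − √12| < ε.
Multiplying by the conjugate, |√y − √12| = |y − 12|/(√y + √12).
Restrict δ ≤ 12 so that |y − 12| < 12 forces y > 0, and then √y + √12 > √12.
Hence |√y − √12| < |y − 12|/√12, which is < ε once |y − 12| < √12·ε.
Take δ = min(12, √12·ε). If 0 < |y − 12| < δ then y > 0 and |√y − √12| < |y − 12|/√12 < ε.

δ = min(12, √12·ε)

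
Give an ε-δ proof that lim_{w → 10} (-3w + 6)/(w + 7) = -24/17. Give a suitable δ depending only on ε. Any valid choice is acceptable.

Fix ε > 0. We want δ > 0 with 0 < |w − 10| < δ ⇒ |(-3w + 6)/(w + 7) + 24/17| < ε.
Combining over a common denominator, (-3w + 6)/(w + 7) + 24/17 = [(-3w + 6)·17 − (-24)·(w + 7)] / [17·(w + 7)] = -27(w − 10) / (17(w + 7)).
So |(-3w + 6)/(w + 7) + 24/17| = 27|w − 10| / (17·|w + 7|).
Restrict δ ≤ 17/2. Then |w − 10| < 17/2 gives |w + 7| = |(w − 10) + 17| ≥ 17 − 17/2 = 17/2.
Hence |(-3w + 6)/(w + 7) + 24/17| < 27|w − 10|/(17·(17/2)) = (54/289)|w − 10|, which is < ε once |w − 10| < (289/54)ε.
Take δ = min(17/2, (289/54)ε). Then 0 < |w − 10| < δ forces both bounds, so |(-3w + 6)/(w + 7) + 24/17| < ε.

δ = min(17/2, (289/54)ε)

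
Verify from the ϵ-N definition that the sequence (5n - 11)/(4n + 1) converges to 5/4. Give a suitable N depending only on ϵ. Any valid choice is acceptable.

Suppose ϵ > 0. For n ≥ 1, |(5n - 11)/(4n + 1) − (5/4)| = |-49|/(4(4n + 1)) = 49/(4(4n + 1)).
Since 4n + 1 ≥ 4n for n ≥ 1, this is ≤ 49/(4·4n) = (49/16)/n.
So |(5n - 11)/(4n + 1) − (5/4)| < ϵ whenever n > (49/16)/ϵ.
Take N = (49/16)/ϵ. If n > N then |(5n - 11)/(4n + 1) − (5/4)| ≤ (49/16)/n < ϵ.

N = (49/16)/ϵ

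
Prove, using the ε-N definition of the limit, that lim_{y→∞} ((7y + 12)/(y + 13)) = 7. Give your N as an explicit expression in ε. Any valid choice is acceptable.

Suppose ε > 0. We seek N > 0 such that y > N implies |(7y + 12)/(y + 13) − 7| < ε.
(7y + 12)/(y + 13) − 7 = ((7y + 12) − 7(y + 13)) / ((y + 13)) = -79/((y + 13)).
For y > 0 we have y + 13 > y, so |(7y + 12)/(y + 13) − 7| = 79/((y + 13)) < 79/(y) = 79/y.
Thus |(7y + 12)/(y + 13) − 7| < ε whenever y > 79/ε.
Take N = 79/ε. If y > N then |(7y + 12)/(y + 13) − 7| < 79/y < ε.

N = 79/ε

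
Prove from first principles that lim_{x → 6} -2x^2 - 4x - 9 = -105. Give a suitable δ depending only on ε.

δ = min(1, ε/30)

Fix ε > 0. We want δ > 0 such that 0 < |x − 6| < δ implies |(-2x^2 - 4x - 9) + 105| < ε.
(-2x^2 - 4x - 9) + 105 = -2x^2 - 4x + 96 = (x − 6)(-2x - 16).
So |(-2x^2 - 4x - 9) + 105| = |x − 6|·|-2x - 16|.
Require δ ≤ 1. Then |x − 6| < 1 gives |x| < 7, and by the triangle inequality |-2x - 16| ≤ 2·7 + 16 = 30.
Hence |(-2x^2 - 4x - 9) + 105| ≤ 30|x − 6| < ε provided |x − 6| < ε/30.
Choosing δ = min(1, ε/30) ensures both conditions, hence |(-2x^2 - 4x - 9) + 105| < ε.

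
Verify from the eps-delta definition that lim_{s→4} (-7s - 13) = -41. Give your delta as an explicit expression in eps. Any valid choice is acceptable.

Let eps > 0. We need delta > 0 so that 0 < |s − 4| < delta implies |(-7s - 13) + 41| < eps.
|(-7s - 13) + 41| = |-7s + 28| = 7|s − 4|.
So 7|s − 4| < eps exactly when |s − 4| < eps/7.
Choosing delta = eps/7 gives |(-7s - 13) + 41| = 7|s − 4| < eps whenever |s − 4| < delta.

delta = eps/7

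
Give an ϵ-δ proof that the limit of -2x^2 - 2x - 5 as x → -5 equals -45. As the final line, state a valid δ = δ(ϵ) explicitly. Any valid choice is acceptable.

Let ϵ > 0. We want δ > 0 such that 0 < |x + 5| < δ implies |(-2x^2 - 2x - 5) + 45| < ϵ.
(-2x^2 - 2x - 5) + 45 = -2x^2 - 2x + 40 = (x + 5)(-2x + 8).
So |(-2x^2 - 2x - 5) + 45| = |x + 5|·|-2x + 8|.
Assume first that |x + 5| < 1, so |x| < 6. Then |-2x + 8| ≤ 2·6 + 8 = 20.
Hence |(-2x^2 - 2x - 5) + 45| ≤ 20|x + 5| < ϵ provided |x + 5| < ϵ/20.
Take δ = min(1, ϵ/20). Then 0 < |x + 5| < δ gives both |x + 5| < 1 and |x + 5| < ϵ/20, so |(-2x^2 - 2x - 5) + 45| < ϵ.

δ = min(1, ϵ/20)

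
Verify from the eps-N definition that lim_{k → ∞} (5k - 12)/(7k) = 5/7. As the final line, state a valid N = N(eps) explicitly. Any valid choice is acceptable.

N = (12/7)/eps

Suppose eps > 0. For k ≥ 1, |(5k - 12)/(7k) − (5/7)| = |-84|/(7(7k)) = 84/(7(7k)).
Since 7k ≥ 7k for k ≥ 1, this is ≤ 84/(7·7k) = (12/7)/k.
So |(5k - 12)/(7k) − (5/7)| < eps whenever k > (12/7)/eps.
Take N = (12/7)/eps. If k > N then |(5k - 12)/(7k) − (5/7)| ≤ (12/7)/k < eps.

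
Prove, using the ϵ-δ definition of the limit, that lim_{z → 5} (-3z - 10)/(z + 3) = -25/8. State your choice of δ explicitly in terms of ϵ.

δ = min(4, 32ϵ)

Let ϵ > 0. We want δ > 0 with 0 < |z − 5| < δ ⇒ |(-3z - 10)/(z + 3) + 25/8| < ϵ.
Combining over a common denominator, (-3z - 10)/(z + 3) + 25/8 = [(-3z - 10)·8 − (-25)·(z + 3)] / [8·(z + 3)] = 1(z − 5) / (8(z + 3)).
So |(-3z - 10)/(z + 3) + 25/8| = |z − 5| / (8·|z + 3|).
Require δ ≤ 4, so |z + 3| ≥ |8| − |z − 5| > 8 − 4 = 4.
Hence |(-3z - 10)/(z + 3) + 25/8| < |z − 5|/(8·4) = (1/32)|z − 5|, which is < ϵ once |z − 5| < 32ϵ.
Take δ = min(4, 32ϵ). Then 0 < |z − 5| < δ forces both bounds, so |(-3z - 10)/(z + 3) + 25/8| < ϵ.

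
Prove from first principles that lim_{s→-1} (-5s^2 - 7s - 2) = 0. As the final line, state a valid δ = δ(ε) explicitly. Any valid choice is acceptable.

Fix ε > 0. We want δ > 0 such that 0 < |s + 1| < δ implies |(-5s^2 - 7s - 2)| < ε.
(-5s^2 - 7s - 2) = -5s^2 - 7s - 2 = (s + 1)(-5s - 2).
So |(-5s^2 - 7s - 2)| = |s + 1|·|-5s - 2|.
Require δ ≤ 1. Then |s + 1| < 1 gives |s| < 2, and by the triangle inequality |-5s - 2| ≤ 5·2 + 2 = 12.
Hence |(-5s^2 - 7s - 2)| ≤ 12|s + 1| < ε provided |s + 1| < ε/12.
Choosing δ = min(1, ε/12) ensures both conditions, hence |(-5s^2 - 7s - 2)| < ε.

δ = min(1, ε/12)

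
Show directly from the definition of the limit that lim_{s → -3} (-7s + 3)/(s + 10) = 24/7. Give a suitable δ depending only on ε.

Let ε > 0. We want δ > 0 with 0 < |s + 3| < δ ⇒ |(-7s + 3)/(s + 10) − (24/7)| < ε.
Combining over a common denominator, (-7s + 3)/(s + 10) − (24/7) = [(-7s + 3)·7 − 24·(s + 10)] / [7·(s + 10)] = -73(s + 3) / (7(s + 10)).
So |(-7s + 3)/(s + 10) − (24/7)| = 73|s + 3| / (7·|s + 10|).
Restrict δ ≤ 7/2. Then |s + 3| < 7/2 gives |s + 10| = |(s + 3) + 7| ≥ 7 − 7/2 = 7/2.
Hence |(-7s + 3)/(s + 10) − (24/7)| < 73|s + 3|/(7·(7/2)) = (146/49)|s + 3|, which is < ε once |s + 3| < (49/146)ε.
Take δ = min(7/2, (49/146)ε). Then 0 < |s + 3| < δ forces both bounds, so |(-7s + 3)/(s + 10) − (24/7)| < ε.

δ = min(7/2, (49/146)ε)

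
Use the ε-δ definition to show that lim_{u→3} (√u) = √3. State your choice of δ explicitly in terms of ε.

δ = min(3, √3·ε)

Fix ε > 0. We want δ > 0 such that 0 < |u − 3| < δ implies |√u − √3| < ε.
Multiplying by the conjugate, |√u − √3| = |u − 3|/(√u + √3).
Restrict δ ≤ 3 so that |u − 3| < 3 forces u > 0, and then √u + √3 > √3.
Hence |√u − √3| < |u − 3|/√3, which is < ε once |u − 3| < √3·ε.
Take δ = min(3, √3·ε). If 0 < |u − 3| < δ then u > 0 and |√u − √3| < |u − 3|/√3 < ε.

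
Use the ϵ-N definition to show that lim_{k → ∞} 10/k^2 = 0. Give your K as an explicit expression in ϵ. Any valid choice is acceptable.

K = (10/ϵ)^{1/2}

Let ϵ > 0 be given. For k ≥ 1, |10/k^2 − 0| = 10/k^2.
10/k^2 < ϵ ⇔ k^2 > 10/ϵ ⇔ k > (10/ϵ)^{1/2}.
Take K = (10/ϵ)^{1/2}. Then k > K implies 10/k^2 < ϵ.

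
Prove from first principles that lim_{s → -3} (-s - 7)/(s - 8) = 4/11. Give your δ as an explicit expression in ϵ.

δ = min(11/2, (121/30)ϵ)

Let ϵ > 0. We want δ > 0 with 0 < |s + 3| < δ ⇒ |(-s - 7)/(s - 8) − (4/11)| < ϵ.
Combining over a common denominator, (-s - 7)/(s - 8) − (4/11) = [(-s - 7)·(-11) − (-4)·(s - 8)] / [(-11)·(s - 8)] = 15(s + 3) / ((-11)(s - 8)).
So |(-s - 7)/(s - 8) − (4/11)| = 15|s + 3| / (11·|s − 8|).
Restrict δ ≤ 11/2. Then |s + 3| < 11/2 gives |s − 8| = |(s + 3) + (-11)| ≥ 11 − 11/2 = 11/2.
Hence |(-s - 7)/(s - 8) − (4/11)| < 15|s + 3|/(11·(11/2)) = (30/121)|s + 3|, which is < ϵ once |s + 3| < (121/30)ϵ.
Take δ = min(11/2, (121/30)ϵ). Then 0 < |s + 3| < δ forces both bounds, so |(-s - 7)/(s - 8) − (4/11)| < ϵ.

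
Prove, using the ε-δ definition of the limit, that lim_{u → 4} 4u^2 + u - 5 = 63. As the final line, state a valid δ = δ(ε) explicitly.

Fix ε > 0. We want δ > 0 such that 0 < |u − 4| < δ implies |(4u^2 + u - 5) − 63| < ε.
(4u^2 + u - 5) − 63 = 4u^2 + u - 68 = (u − 4)(4u + 17).
So |(4u^2 + u - 5) − 63| = |u − 4|·|4u + 17|.
Require δ ≤ 2. Then |u − 4| < 2 gives |u| < 6, and by the triangle inequality |4u + 17| ≤ 4·6 + 17 = 41.
Hence |(4u^2 + u - 5) − 63| ≤ 41|u − 4| < ε provided |u − 4| < ε/41.
Choosing δ = min(2, ε/41) ensures both conditions, hence |(4u^2 + u - 5) − 63| < ε.

δ = min(2, ε/41)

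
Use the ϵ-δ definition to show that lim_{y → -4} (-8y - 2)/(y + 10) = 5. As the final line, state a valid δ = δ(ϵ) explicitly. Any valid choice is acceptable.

Let ϵ > 0 be given. We want δ > 0 with 0 < |y + 4| < δ ⇒ |(-8y - 2)/(y + 10) − 5| < ϵ.
Combining over a common denominator, (-8y - 2)/(y + 10) − 5 = [(-8y - 2)·6 − 30·(y + 10)] / [6·(y + 10)] = -78(y + 4) / (6(y + 10)).
So |(-8y - 2)/(y + 10) − 5| = 78|y + 4| / (6·|y + 10|).
Restrict δ ≤ 3. Then |y + 4| < 3 gives |y + 10| = |(y + 4) + 6| ≥ 6 − 3 = 3.
Hence |(-8y - 2)/(y + 10) − 5| < 78|y + 4|/(6·3) = (13/3)|y + 4|, which is < ϵ once |y + 4| < (3/13)ϵ.
Take δ = min(3, (3/13)ϵ). Then 0 < |y + 4| < δ forces both bounds, so |(-8y - 2)/(y + 10) − 5| < ϵ.

δ = min(3, (3/13)ϵ)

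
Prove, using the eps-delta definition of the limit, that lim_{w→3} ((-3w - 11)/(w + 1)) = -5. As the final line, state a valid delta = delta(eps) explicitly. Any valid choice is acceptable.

delta = min(2, eps)

Let eps > 0. We want delta > 0 with 0 < |w − 3| < delta ⇒ |(-3w - 11)/(w + 1) + 5| < eps.
Combining over a common denominator, (-3w - 11)/(w + 1) + 5 = [(-3w - 11)·4 − (-20)·(w + 1)] / [4·(w + 1)] = 8(w − 3) / (4(w + 1)).
So |(-3w - 11)/(w + 1) + 5| = 8|w − 3| / (4·|w + 1|).
Restrict delta ≤ 2. Then |w − 3| < 2 gives |w + 1| = |(w − 3) + 4| ≥ 4 − 2 = 2.
Hence |(-3w - 11)/(w + 1) + 5| < 8|w − 3|/(4·2) = |w − 3|, which is < eps once |w − 3| < eps.
Take delta = min(2, eps). Then 0 < |w − 3| < delta forces both bounds, so |(-3w - 11)/(w + 1) + 5| < eps.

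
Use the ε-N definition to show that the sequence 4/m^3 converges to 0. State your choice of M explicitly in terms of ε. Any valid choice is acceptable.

Let ε > 0. For m ≥ 1, |4/m^3 − 0| = 4/m^3.
4/m^3 < ε ⇔ m^3 > 4/ε ⇔ m > (4/ε)^{1/3}.
Take M = (4/ε)^{1/3}. Then m > M implies 4/m^3 < ε.

M = (4/ε)^{1/3}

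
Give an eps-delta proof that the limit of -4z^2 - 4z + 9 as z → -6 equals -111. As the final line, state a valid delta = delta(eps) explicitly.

delta = min(1, eps/48)

Let eps > 0. We want delta > 0 such that 0 < |z + 6| < delta implies |(-4z^2 - 4z + 9) + 111| < eps.
(-4z^2 - 4z + 9) + 111 = -4z^2 - 4z + 120 = (z + 6)(-4z + 20).
So |(-4z^2 - 4z + 9) + 111| = |z + 6|·|-4z + 20|.
Assume first that |z + 6| < 1, so |z| < 7. Then |-4z + 20| ≤ 4·7 + 20 = 48.
Hence |(-4z^2 - 4z + 9) + 111| ≤ 48|z + 6| < eps provided |z + 6| < eps/48.
Choosing delta = min(1, eps/48) ensures both conditions, hence |(-4z^2 - 4z + 9) + 111| < eps.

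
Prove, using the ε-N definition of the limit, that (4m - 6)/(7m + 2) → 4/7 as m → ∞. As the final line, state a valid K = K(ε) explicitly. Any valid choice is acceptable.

Let ε > 0 be given. For m ≥ 1, |(4m - 6)/(7m + 2) − (4/7)| = |-50|/(7(7m + 2)) = 50/(7(7m + 2)).
Since 7m + 2 ≥ 7m for m ≥ 1, this is ≤ 50/(7·7m) = (50/49)/m.
So |(4m - 6)/(7m + 2) − (4/7)| < ε whenever m > (50/49)/ε.
Take K = (50/49)/ε. If m > K then |(4m - 6)/(7m + 2) − (4/7)| ≤ (50/49)/m < ε.

K = (50/49)/ε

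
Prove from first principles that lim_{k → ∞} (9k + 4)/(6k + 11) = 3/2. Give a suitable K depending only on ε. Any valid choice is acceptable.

Let ε > 0. For k ≥ 1, |(9k + 4)/(6k + 11) − (3/2)| = |-75|/(6(6k + 11)) = 75/(6(6k + 11)).
Since 6k + 11 ≥ 6k for k ≥ 1, this is ≤ 75/(6·6k) = (25/12)/k.
So |(9k + 4)/(6k + 11) − (3/2)| < ε whenever k > (25/12)/ε.
Take K = (25/12)/ε. If k > K then |(9k + 4)/(6k + 11) − (3/2)| ≤ (25/12)/k < ε.

K = (25/12)/ε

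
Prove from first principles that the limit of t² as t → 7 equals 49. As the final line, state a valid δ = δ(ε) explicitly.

Fix ε > 0. We seek δ > 0 with 0 < |t − 7| < δ ⇒ |t² − 49| < ε.
Factor: t² − 49 = (t − 7)(t + 7), so |t² − 49| = |t − 7|·|t + 7|.
Impose δ ≤ 2 so that |t| < 9; then |t + 7| ≤ 16.
Hence |t² − 49| ≤ 16|t − 7|, which is < ε once |t − 7| < ε/16.
Take δ = min(2, ε/16). If 0 < |t − 7| < δ then both bounds hold and |t² − 49| ≤ 16|t − 7| < 16·(ε/16) = ε.

δ = min(2, ε/16)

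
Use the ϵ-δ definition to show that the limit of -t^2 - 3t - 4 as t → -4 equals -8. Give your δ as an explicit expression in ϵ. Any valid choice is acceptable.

δ = min(2, ϵ/7)

Suppose ϵ > 0. We want δ > 0 such that 0 < |t + 4| < δ implies |(-t^2 - 3t - 4) + 8| < ϵ.
(-t^2 - 3t - 4) + 8 = -t^2 - 3t + 4 = (t + 4)(-t + 1).
So |(-t^2 - 3t - 4) + 8| = |t + 4|·|-t + 1|.
Require δ ≤ 2. Then |t + 4| < 2 gives |t| < 6, and by the triangle inequality |-t + 1| ≤ 6 + 1 = 7.
Hence |(-t^2 - 3t - 4) + 8| ≤ 7|t + 4| < ϵ provided |t + 4| < ϵ/7.
Choosing δ = min(2, ϵ/7) ensures both conditions, hence |(-t^2 - 3t - 4) + 8| < ϵ.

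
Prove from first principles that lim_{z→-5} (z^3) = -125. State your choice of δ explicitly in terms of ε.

Let ε > 0 be given. We seek δ > 0 with 0 < |z + 5| < δ ⇒ |z^3 + 125| < ε.
Factor: z^3 + 125 = (z + 5)(z^2 - 5z + 25), so |z^3 + 125| = |z + 5|·|z^2 - 5z + 25|.
Impose δ ≤ 1 so that |z| < 6; then |z^2 - 5z + 25| ≤ 91.
Hence |z^3 + 125| ≤ 91|z + 5|, which is < ε once |z + 5| < ε/91.
Take δ = min(1, ε/91). If 0 < |z + 5| < δ then both bounds hold and |z^3 + 125| ≤ 91|z + 5| < 91·(ε/91) = ε.

δ = min(1, ε/91)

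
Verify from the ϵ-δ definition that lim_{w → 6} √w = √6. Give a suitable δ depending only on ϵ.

Fix ϵ > 0. We want δ > 0 such that 0 < |w − 6| < δ implies |√w − √6| < ϵ.
Rationalise: √w − √6 = (w − 6)/(√w + √6), so |√w − √6| = |w − 6|/(√w + √6).
Restrict δ ≤ 6 so that |w − 6| < 6 forces w > 0, and then √w + √6 > √6.
Hence |√w − √6| < |w − 6|/√6, which is < ϵ once |w − 6| < √6·ϵ.
Take δ = min(6, √6·ϵ). If 0 < |w − 6| < δ then w > 0 and |√w − √6| < |w − 6|/√6 < ϵ.

δ = min(6, √6·ϵ)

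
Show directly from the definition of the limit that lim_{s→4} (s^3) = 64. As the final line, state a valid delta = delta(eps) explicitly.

delta = min(1, eps/61)

Let eps > 0 be given. We seek delta > 0 with 0 < |s − 4| < delta ⇒ |s^3 − 64| < eps.
Factor: s^3 − 64 = (s − 4)(s^2 + 4s + 16), so |s^3 − 64| = |s − 4|·|s^2 + 4s + 16|.
Restrict delta ≤ 1. Then |s − 4| < 1 gives |s| < 5, so by the triangle inequality |s^2 + 4s + 16| ≤ 5^2 + 4·5 + 16 = 61.
Hence |s^3 − 64| ≤ 61|s − 4|, which is < eps once |s − 4| < eps/61.
Take delta = min(1, eps/61). If 0 < |s − 4| < delta then both bounds hold and |s^3 − 64| ≤ 61|s − 4| < 61·(eps/61) = eps.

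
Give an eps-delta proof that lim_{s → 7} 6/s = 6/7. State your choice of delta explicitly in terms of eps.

delta = min(7/2, (49/12)eps)

Fix eps > 0. We seek delta > 0 such that 0 < |s − 7| < delta implies |6/s − (6/7)| < eps.
|6/s − (6/7)| = 6·|7 − s|/(7·|s|) = 6|s − 7|/(7|s|).
Restrict delta ≤ 7/2. Then |s − 7| < 7/2 gives |s| > 7/2, so 7|s| > 49/2.
Then |6/s − (6/7)| < 6|s − 7|/(49/2), which is < eps when |s − 7| < (49/12)eps.
Take delta = min(7/2, (49/12)eps). Then 0 < |s − 7| < delta gives both |s − 7| < 7/2 and |s − 7| < (49/12)eps, so |6/s − (6/7)| < eps.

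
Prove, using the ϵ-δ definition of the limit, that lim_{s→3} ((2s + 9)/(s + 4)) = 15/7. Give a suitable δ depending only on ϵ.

Let ϵ > 0 be given. We want δ > 0 with 0 < |s − 3| < δ ⇒ |(2s + 9)/(s + 4) − (15/7)| < ϵ.
Combining over a common denominator, (2s + 9)/(s + 4) − (15/7) = [(2s + 9)·7 − 15·(s + 4)] / [7·(s + 4)] = -1(s − 3) / (7(s + 4)).
So |(2s + 9)/(s + 4) − (15/7)| = |s − 3| / (7·|s + 4|).
Restrict δ ≤ 7/2. Then |s − 3| < 7/2 gives |s + 4| = |(s − 3) + 7| ≥ 7 − 7/2 = 7/2.
Hence |(2s + 9)/(s + 4) − (15/7)| < |s − 3|/(7·(7/2)) = (2/49)|s − 3|, which is < ϵ once |s − 3| < (49/2)ϵ.
Take δ = min(7/2, (49/2)ϵ). Then 0 < |s − 3| < δ forces both bounds, so |(2s + 9)/(s + 4) − (15/7)| < ϵ.

δ = min(7/2, (49/2)ϵ)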